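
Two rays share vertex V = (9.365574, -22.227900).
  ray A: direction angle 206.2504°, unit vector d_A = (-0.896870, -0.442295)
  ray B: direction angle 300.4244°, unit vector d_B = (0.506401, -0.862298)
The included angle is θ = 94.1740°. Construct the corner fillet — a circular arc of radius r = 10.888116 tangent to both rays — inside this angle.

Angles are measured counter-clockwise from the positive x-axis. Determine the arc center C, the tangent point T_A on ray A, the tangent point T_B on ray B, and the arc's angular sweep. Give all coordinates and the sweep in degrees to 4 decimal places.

bisector direction at 253.3374° = (-0.286735,-0.958010)
center distance |VC| = r/sin(θ/2) = 10.888116/sin(47.0870°) = 14.866587
C = V + |VC|·bis = (5.1028,-36.4702)
T_A = V + ((C−V)·d_A)·d_A = V + 10.1225·d_A = (0.2870,-26.7050)
T_B = V + ((C−V)·d_B)·d_B = V + 10.1225·d_B = (14.4916,-30.9565)
sweep = 180° − θ = 85.8260°

center=(5.1028,-36.4702) T_A=(0.2870,-26.7050) T_B=(14.4916,-30.9565) sweep=85.8260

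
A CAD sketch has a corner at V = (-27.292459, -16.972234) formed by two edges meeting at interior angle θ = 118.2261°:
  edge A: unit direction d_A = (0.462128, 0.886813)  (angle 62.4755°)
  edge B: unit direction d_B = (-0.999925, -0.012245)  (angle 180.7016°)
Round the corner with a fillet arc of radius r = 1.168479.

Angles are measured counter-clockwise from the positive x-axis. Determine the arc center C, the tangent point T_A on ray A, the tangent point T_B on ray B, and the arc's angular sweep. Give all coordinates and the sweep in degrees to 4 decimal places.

center=(-28.0057,-15.8124) T_A=(-26.9695,-16.3524) T_B=(-27.9914,-16.9808) sweep=61.7739

bisector direction at 121.5885° = (-0.523816,0.851832)
center distance |VC| = r/sin(θ/2) = 1.168479/sin(59.1131°) = 1.361575
C = V + |VC|·bis = (-28.0057,-15.8124)
T_A = V + ((C−V)·d_A)·d_A = V + 0.6990·d_A = (-26.9695,-16.3524)
T_B = V + ((C−V)·d_B)·d_B = V + 0.6990·d_B = (-27.9914,-16.9808)
sweep = 180° − θ = 61.7739°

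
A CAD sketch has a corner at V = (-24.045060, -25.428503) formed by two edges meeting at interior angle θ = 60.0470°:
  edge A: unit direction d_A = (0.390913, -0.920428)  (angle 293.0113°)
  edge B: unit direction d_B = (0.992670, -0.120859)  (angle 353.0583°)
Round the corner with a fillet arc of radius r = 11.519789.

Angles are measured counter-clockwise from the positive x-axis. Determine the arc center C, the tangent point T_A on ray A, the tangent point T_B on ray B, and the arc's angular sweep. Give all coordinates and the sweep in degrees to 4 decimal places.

center=(-5.6495,-39.2731) T_A=(-16.2526,-43.7763) T_B=(-4.2572,-27.8377) sweep=119.9530

bisector direction at 323.0348° = (0.799001,-0.601330)
center distance |VC| = r/sin(θ/2) = 11.519789/sin(30.0235°) = 23.023224
C = V + |VC|·bis = (-5.6495,-39.2731)
T_A = V + ((C−V)·d_A)·d_A = V + 19.9340·d_A = (-16.2526,-43.7763)
T_B = V + ((C−V)·d_B)·d_B = V + 19.9340·d_B = (-4.2572,-27.8377)
sweep = 180° − θ = 119.9530°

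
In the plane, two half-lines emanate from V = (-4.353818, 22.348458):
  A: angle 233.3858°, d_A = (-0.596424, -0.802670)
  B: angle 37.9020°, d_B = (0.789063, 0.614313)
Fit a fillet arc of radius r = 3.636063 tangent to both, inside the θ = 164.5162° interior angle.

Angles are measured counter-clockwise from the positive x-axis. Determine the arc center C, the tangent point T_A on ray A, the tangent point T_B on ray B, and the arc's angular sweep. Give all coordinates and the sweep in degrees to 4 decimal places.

center=(-1.7301,19.7830) T_A=(-4.6486,21.9517) T_B=(-3.9638,22.6521) sweep=15.4838

bisector direction at 315.6439° = (0.715009,-0.699116)
center distance |VC| = r/sin(θ/2) = 3.636063/sin(82.2581°) = 3.669511
C = V + |VC|·bis = (-1.7301,19.7830)
T_A = V + ((C−V)·d_A)·d_A = V + 0.4943·d_A = (-4.6486,21.9517)
T_B = V + ((C−V)·d_B)·d_B = V + 0.4943·d_B = (-3.9638,22.6521)
sweep = 180° − θ = 15.4838°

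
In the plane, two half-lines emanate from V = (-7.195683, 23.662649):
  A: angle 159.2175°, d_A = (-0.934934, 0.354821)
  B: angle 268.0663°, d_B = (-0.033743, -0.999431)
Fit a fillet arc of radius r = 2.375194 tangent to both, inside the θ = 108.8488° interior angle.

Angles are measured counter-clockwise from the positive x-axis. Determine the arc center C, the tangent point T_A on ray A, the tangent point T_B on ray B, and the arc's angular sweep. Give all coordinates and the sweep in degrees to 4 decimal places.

bisector direction at 213.6419° = (-0.832516,-0.554001)
center distance |VC| = r/sin(θ/2) = 2.375194/sin(54.4244°) = 2.920266
C = V + |VC|·bis = (-9.6269,22.0448)
T_A = V + ((C−V)·d_A)·d_A = V + 1.6989·d_A = (-8.7841,24.2655)
T_B = V + ((C−V)·d_B)·d_B = V + 1.6989·d_B = (-7.2530,21.9647)
sweep = 180° − θ = 71.1512°

center=(-9.6269,22.0448) T_A=(-8.7841,24.2655) T_B=(-7.2530,21.9647) sweep=71.1512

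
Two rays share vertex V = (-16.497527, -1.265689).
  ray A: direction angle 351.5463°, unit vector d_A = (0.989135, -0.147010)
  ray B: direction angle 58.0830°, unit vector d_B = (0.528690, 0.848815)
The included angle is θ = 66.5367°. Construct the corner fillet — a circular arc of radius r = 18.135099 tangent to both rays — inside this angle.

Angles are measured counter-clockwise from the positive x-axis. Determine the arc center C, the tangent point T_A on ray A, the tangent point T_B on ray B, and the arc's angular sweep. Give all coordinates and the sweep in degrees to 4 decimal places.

center=(13.5095,12.6088) T_A=(10.8435,-5.3292) T_B=(-1.8838,22.1967) sweep=113.4633

bisector direction at 24.8146° = (0.907670,0.419684)
center distance |VC| = r/sin(θ/2) = 18.135099/sin(33.2683°) = 33.059400
C = V + |VC|·bis = (13.5095,12.6088)
T_A = V + ((C−V)·d_A)·d_A = V + 27.6413·d_A = (10.8435,-5.3292)
T_B = V + ((C−V)·d_B)·d_B = V + 27.6413·d_B = (-1.8838,22.1967)
sweep = 180° − θ = 113.4633°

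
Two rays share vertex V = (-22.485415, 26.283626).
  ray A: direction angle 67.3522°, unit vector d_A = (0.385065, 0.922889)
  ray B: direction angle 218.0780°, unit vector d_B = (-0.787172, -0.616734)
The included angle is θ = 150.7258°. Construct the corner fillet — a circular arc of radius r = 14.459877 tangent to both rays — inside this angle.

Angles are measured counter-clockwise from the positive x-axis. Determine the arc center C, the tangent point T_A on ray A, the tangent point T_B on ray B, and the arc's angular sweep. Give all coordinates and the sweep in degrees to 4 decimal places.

center=(-34.3761,35.3369) T_A=(-21.0312,29.7689) T_B=(-25.4582,23.9545) sweep=29.2742

bisector direction at 142.7151° = (-0.795633,0.605779)
center distance |VC| = r/sin(θ/2) = 14.459877/sin(75.3629°) = 14.944903
C = V + |VC|·bis = (-34.3761,35.3369)
T_A = V + ((C−V)·d_A)·d_A = V + 3.7765·d_A = (-21.0312,29.7689)
T_B = V + ((C−V)·d_B)·d_B = V + 3.7765·d_B = (-25.4582,23.9545)
sweep = 180° − θ = 29.2742°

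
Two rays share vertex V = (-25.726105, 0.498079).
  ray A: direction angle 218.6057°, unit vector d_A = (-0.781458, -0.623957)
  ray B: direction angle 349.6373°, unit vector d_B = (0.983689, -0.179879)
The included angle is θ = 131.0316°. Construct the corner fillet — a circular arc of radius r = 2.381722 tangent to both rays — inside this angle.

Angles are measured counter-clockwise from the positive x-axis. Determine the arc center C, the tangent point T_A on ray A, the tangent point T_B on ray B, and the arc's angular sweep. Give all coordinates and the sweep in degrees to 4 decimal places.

center=(-25.0876,-2.0399) T_A=(-26.5737,-0.1787) T_B=(-24.6592,0.3030) sweep=48.9684

bisector direction at 284.1215° = (0.243979,-0.969781)
center distance |VC| = r/sin(θ/2) = 2.381722/sin(65.5158°) = 2.617060
C = V + |VC|·bis = (-25.0876,-2.0399)
T_A = V + ((C−V)·d_A)·d_A = V + 1.0846·d_A = (-26.5737,-0.1787)
T_B = V + ((C−V)·d_B)·d_B = V + 1.0846·d_B = (-24.6592,0.3030)
sweep = 180° − θ = 48.9684°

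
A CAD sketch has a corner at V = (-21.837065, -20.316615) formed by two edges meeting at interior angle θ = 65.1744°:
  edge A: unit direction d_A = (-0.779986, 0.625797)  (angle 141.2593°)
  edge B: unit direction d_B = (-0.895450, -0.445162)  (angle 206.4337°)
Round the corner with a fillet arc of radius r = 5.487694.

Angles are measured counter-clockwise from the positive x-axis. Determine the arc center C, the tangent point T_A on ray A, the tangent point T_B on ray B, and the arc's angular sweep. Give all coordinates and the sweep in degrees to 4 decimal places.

bisector direction at 173.8465° = (-0.994238,0.107192)
center distance |VC| = r/sin(θ/2) = 5.487694/sin(32.5872°) = 10.189142
C = V + |VC|·bis = (-31.9675,-19.2244)
T_A = V + ((C−V)·d_A)·d_A = V + 8.5851·d_A = (-28.5333,-14.9441)
T_B = V + ((C−V)·d_B)·d_B = V + 8.5851·d_B = (-29.5246,-24.1384)
sweep = 180° − θ = 114.8256°

center=(-31.9675,-19.2244) T_A=(-28.5333,-14.9441) T_B=(-29.5246,-24.1384) sweep=114.8256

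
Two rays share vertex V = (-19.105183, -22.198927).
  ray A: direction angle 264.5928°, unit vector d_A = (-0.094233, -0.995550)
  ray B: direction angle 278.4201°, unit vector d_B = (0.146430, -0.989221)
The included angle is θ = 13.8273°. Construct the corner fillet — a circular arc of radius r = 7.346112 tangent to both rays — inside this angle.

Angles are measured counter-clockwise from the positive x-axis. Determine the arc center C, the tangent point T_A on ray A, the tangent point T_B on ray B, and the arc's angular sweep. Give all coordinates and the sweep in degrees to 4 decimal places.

bisector direction at 271.5065° = (0.026289,-0.999654)
center distance |VC| = r/sin(θ/2) = 7.346112/sin(6.9136°) = 61.027729
C = V + |VC|·bis = (-17.5008,-83.2056)
T_A = V + ((C−V)·d_A)·d_A = V + 60.5840·d_A = (-24.8142,-82.5133)
T_B = V + ((C−V)·d_B)·d_B = V + 60.5840·d_B = (-10.2339,-82.1299)
sweep = 180° − θ = 166.1727°

center=(-17.5008,-83.2056) T_A=(-24.8142,-82.5133) T_B=(-10.2339,-82.1299) sweep=166.1727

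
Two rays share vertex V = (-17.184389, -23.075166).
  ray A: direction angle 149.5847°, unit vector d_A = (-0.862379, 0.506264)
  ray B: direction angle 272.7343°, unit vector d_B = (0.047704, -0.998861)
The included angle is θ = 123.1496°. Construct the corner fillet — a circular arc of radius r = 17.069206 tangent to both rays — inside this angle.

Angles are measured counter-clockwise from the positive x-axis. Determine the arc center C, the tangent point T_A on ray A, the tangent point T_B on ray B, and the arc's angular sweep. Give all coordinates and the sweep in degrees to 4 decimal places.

bisector direction at 211.1595° = (-0.855730,-0.517422)
center distance |VC| = r/sin(θ/2) = 17.069206/sin(61.5748°) = 19.409192
C = V + |VC|·bis = (-33.7934,-33.1179)
T_A = V + ((C−V)·d_A)·d_A = V + 9.2390·d_A = (-25.1519,-18.3978)
T_B = V + ((C−V)·d_B)·d_B = V + 9.2390·d_B = (-16.7436,-32.3036)
sweep = 180° − θ = 56.8504°

center=(-33.7934,-33.1179) T_A=(-25.1519,-18.3978) T_B=(-16.7436,-32.3036) sweep=56.8504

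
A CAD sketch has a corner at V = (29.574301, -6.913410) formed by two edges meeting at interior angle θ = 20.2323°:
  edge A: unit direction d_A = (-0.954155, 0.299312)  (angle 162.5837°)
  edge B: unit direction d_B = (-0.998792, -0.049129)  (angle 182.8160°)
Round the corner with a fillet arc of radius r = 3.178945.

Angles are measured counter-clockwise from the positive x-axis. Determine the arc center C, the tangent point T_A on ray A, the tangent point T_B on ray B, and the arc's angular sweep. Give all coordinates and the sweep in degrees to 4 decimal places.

center=(11.6222,-4.6136) T_A=(12.5737,-1.5804) T_B=(11.7784,-7.7888) sweep=159.7677

bisector direction at 172.6998° = (-0.991894,0.127067)
center distance |VC| = r/sin(θ/2) = 3.178945/sin(10.1161°) = 18.098774
C = V + |VC|·bis = (11.6222,-4.6136)
T_A = V + ((C−V)·d_A)·d_A = V + 17.8174·d_A = (12.5737,-1.5804)
T_B = V + ((C−V)·d_B)·d_B = V + 17.8174·d_B = (11.7784,-7.7888)
sweep = 180° − θ = 159.7677°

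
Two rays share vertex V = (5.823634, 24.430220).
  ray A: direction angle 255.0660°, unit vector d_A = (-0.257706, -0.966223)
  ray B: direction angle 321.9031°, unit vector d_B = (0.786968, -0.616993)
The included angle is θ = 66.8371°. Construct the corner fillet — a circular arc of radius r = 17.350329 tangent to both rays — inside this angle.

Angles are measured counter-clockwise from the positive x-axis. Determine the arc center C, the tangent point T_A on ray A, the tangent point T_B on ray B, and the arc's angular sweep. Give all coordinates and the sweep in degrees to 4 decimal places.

center=(15.8116,-5.4475) T_A=(-0.9527,-0.9763) T_B=(26.5167,8.2066) sweep=113.1629

bisector direction at 288.4846° = (0.317049,-0.948409)
center distance |VC| = r/sin(θ/2) = 17.350329/sin(33.4186°) = 31.503037
C = V + |VC|·bis = (15.8116,-5.4475)
T_A = V + ((C−V)·d_A)·d_A = V + 26.2946·d_A = (-0.9527,-0.9763)
T_B = V + ((C−V)·d_B)·d_B = V + 26.2946·d_B = (26.5167,8.2066)
sweep = 180° − θ = 113.1629°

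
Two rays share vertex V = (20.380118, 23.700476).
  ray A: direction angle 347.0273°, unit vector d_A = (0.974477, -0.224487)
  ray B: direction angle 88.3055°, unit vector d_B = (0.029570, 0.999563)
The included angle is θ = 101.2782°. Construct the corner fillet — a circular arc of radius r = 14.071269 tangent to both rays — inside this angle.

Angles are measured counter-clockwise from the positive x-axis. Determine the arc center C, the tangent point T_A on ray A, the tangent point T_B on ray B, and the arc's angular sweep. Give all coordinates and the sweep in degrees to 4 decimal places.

bisector direction at 37.6664° = (0.791582,0.611063)
center distance |VC| = r/sin(θ/2) = 14.071269/sin(50.6391°) = 18.199532
C = V + |VC|·bis = (34.7865,34.8215)
T_A = V + ((C−V)·d_A)·d_A = V + 11.5422·d_A = (31.6277,21.1094)
T_B = V + ((C−V)·d_B)·d_B = V + 11.5422·d_B = (20.7214,35.2376)
sweep = 180° − θ = 78.7218°

center=(34.7865,34.8215) T_A=(31.6277,21.1094) T_B=(20.7214,35.2376) sweep=78.7218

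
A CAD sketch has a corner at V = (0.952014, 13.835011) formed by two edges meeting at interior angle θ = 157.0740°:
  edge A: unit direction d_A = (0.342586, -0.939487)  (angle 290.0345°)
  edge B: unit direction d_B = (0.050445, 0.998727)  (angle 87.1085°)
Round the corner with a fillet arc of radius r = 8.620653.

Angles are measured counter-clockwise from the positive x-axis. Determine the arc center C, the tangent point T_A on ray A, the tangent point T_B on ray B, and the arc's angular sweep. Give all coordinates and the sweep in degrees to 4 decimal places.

center=(9.6499,15.1460) T_A=(1.5509,12.1927) T_B=(1.0402,15.5809) sweep=22.9260

bisector direction at 8.5715° = (0.988831,0.149043)
center distance |VC| = r/sin(θ/2) = 8.620653/sin(78.5370°) = 8.796107
C = V + |VC|·bis = (9.6499,15.1460)
T_A = V + ((C−V)·d_A)·d_A = V + 1.7481·d_A = (1.5509,12.1927)
T_B = V + ((C−V)·d_B)·d_B = V + 1.7481·d_B = (1.0402,15.5809)
sweep = 180° − θ = 22.9260°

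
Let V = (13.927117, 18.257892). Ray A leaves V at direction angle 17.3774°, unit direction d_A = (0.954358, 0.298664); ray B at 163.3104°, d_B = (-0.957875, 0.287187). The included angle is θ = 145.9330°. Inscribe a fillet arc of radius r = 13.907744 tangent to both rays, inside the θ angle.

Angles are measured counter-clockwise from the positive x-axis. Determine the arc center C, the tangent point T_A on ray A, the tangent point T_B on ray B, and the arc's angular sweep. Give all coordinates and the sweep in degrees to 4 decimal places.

bisector direction at 90.3439° = (-0.006002,0.999982)
center distance |VC| = r/sin(θ/2) = 13.907744/sin(72.9665°) = 14.545816
C = V + |VC|·bis = (13.8398,32.8034)
T_A = V + ((C−V)·d_A)·d_A = V + 4.2609·d_A = (17.9936,19.5305)
T_B = V + ((C−V)·d_B)·d_B = V + 4.2609·d_B = (9.8457,19.4816)
sweep = 180° − θ = 34.0670°

center=(13.8398,32.8034) T_A=(17.9936,19.5305) T_B=(9.8457,19.4816) sweep=34.0670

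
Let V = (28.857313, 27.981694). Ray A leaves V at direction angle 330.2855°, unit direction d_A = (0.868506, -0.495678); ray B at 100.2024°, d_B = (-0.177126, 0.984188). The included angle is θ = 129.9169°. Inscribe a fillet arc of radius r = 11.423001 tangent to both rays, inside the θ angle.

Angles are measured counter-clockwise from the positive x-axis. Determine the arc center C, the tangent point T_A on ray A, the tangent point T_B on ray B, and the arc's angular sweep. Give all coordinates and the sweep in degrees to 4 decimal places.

bisector direction at 35.2440° = (0.816702,0.577059)
center distance |VC| = r/sin(θ/2) = 11.423001/sin(64.9584°) = 12.608154
C = V + |VC|·bis = (39.1544,35.2573)
T_A = V + ((C−V)·d_A)·d_A = V + 5.3367·d_A = (33.4923,25.3364)
T_B = V + ((C−V)·d_B)·d_B = V + 5.3367·d_B = (27.9120,33.2340)
sweep = 180° − θ = 50.0831°

center=(39.1544,35.2573) T_A=(33.4923,25.3364) T_B=(27.9120,33.2340) sweep=50.0831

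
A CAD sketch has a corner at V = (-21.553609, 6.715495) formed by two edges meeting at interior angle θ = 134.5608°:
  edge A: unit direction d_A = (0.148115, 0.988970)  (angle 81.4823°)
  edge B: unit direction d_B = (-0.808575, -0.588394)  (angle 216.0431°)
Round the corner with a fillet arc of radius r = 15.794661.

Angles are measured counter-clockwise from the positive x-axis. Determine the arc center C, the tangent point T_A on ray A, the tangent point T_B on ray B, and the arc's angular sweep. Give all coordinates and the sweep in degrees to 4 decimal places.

bisector direction at 148.7627° = (-0.855027,0.518584)
center distance |VC| = r/sin(θ/2) = 15.794661/sin(67.2804°) = 17.123328
C = V + |VC|·bis = (-36.1945,15.5954)
T_A = V + ((C−V)·d_A)·d_A = V + 6.6134·d_A = (-20.5741,13.2559)
T_B = V + ((C−V)·d_B)·d_B = V + 6.6134·d_B = (-26.9010,2.8242)
sweep = 180° − θ = 45.4392°

center=(-36.1945,15.5954) T_A=(-20.5741,13.2559) T_B=(-26.9010,2.8242) sweep=45.4392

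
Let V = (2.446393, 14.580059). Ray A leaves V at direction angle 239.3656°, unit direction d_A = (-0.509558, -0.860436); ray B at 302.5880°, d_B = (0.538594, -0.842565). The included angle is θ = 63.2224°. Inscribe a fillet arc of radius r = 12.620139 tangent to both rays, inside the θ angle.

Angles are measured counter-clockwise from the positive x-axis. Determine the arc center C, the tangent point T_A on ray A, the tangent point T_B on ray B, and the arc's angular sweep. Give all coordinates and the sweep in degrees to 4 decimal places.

bisector direction at 270.9768° = (0.017048,-0.999855)
center distance |VC| = r/sin(θ/2) = 12.620139/sin(31.6112°) = 24.077233
C = V + |VC|·bis = (2.8569,-9.4937)
T_A = V + ((C−V)·d_A)·d_A = V + 20.5048·d_A = (-8.0020,-3.0630)
T_B = V + ((C−V)·d_B)·d_B = V + 20.5048·d_B = (13.4901,-2.6965)
sweep = 180° − θ = 116.7776°

center=(2.8569,-9.4937) T_A=(-8.0020,-3.0630) T_B=(13.4901,-2.6965) sweep=116.7776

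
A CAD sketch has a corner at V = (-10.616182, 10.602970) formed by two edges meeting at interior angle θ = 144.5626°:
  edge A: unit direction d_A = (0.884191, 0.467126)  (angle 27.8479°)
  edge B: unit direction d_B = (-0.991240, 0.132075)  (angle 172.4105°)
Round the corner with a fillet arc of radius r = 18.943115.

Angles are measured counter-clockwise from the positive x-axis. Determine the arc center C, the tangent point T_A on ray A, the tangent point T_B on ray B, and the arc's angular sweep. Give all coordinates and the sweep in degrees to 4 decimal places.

bisector direction at 100.1292° = (-0.175868,0.984414)
center distance |VC| = r/sin(θ/2) = 18.943115/sin(72.2813°) = 19.886486
C = V + |VC|·bis = (-14.1136,30.1795)
T_A = V + ((C−V)·d_A)·d_A = V + 6.0523·d_A = (-5.2648,13.4302)
T_B = V + ((C−V)·d_B)·d_B = V + 6.0523·d_B = (-16.6155,11.4023)
sweep = 180° − θ = 35.4374°

center=(-14.1136,30.1795) T_A=(-5.2648,13.4302) T_B=(-16.6155,11.4023) sweep=35.4374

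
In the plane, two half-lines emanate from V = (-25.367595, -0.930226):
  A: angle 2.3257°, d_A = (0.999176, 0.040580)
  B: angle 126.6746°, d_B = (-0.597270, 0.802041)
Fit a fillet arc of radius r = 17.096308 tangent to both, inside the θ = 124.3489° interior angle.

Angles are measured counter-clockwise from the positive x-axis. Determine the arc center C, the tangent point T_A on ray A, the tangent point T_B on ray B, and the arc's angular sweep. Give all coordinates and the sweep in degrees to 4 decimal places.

center=(-17.0452,16.5182) T_A=(-16.3514,-0.5640) T_B=(-30.7571,6.3071) sweep=55.6511

bisector direction at 64.5002° = (0.430509,0.902586)
center distance |VC| = r/sin(θ/2) = 17.096308/sin(62.1745°) = 19.331560
C = V + |VC|·bis = (-17.0452,16.5182)
T_A = V + ((C−V)·d_A)·d_A = V + 9.0236·d_A = (-16.3514,-0.5640)
T_B = V + ((C−V)·d_B)·d_B = V + 9.0236·d_B = (-30.7571,6.3071)
sweep = 180° − θ = 55.6511°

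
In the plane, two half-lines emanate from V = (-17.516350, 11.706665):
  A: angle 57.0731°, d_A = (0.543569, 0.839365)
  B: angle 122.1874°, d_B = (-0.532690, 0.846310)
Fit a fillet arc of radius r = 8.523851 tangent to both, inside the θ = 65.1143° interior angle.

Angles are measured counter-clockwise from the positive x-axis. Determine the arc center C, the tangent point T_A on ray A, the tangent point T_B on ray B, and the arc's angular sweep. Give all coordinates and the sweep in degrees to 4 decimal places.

center=(-17.4141,27.5458) T_A=(-10.2595,22.9125) T_B=(-24.6280,23.0052) sweep=114.8857

bisector direction at 89.6302° = (0.006453,0.999979)
center distance |VC| = r/sin(θ/2) = 8.523851/sin(32.5572°) = 15.839450
C = V + |VC|·bis = (-17.4141,27.5458)
T_A = V + ((C−V)·d_A)·d_A = V + 13.3504·d_A = (-10.2595,22.9125)
T_B = V + ((C−V)·d_B)·d_B = V + 13.3504·d_B = (-24.6280,23.0052)
sweep = 180° − θ = 114.8857°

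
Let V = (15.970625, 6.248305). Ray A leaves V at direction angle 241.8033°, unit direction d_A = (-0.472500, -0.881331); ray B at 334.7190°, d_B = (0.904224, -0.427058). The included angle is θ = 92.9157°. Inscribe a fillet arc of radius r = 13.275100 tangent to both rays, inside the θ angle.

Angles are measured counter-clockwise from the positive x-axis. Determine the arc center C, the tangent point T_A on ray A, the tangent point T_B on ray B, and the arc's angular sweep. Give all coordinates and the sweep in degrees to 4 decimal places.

center=(21.7092,-11.1432) T_A=(10.0095,-4.8707) T_B=(27.3785,0.8605) sweep=87.0843

bisector direction at 288.2611° = (0.313349,-0.949638)
center distance |VC| = r/sin(θ/2) = 13.275100/sin(46.4579°) = 18.313823
C = V + |VC|·bis = (21.7092,-11.1432)
T_A = V + ((C−V)·d_A)·d_A = V + 12.6162·d_A = (10.0095,-4.8707)
T_B = V + ((C−V)·d_B)·d_B = V + 12.6162·d_B = (27.3785,0.8605)
sweep = 180° − θ = 87.0843°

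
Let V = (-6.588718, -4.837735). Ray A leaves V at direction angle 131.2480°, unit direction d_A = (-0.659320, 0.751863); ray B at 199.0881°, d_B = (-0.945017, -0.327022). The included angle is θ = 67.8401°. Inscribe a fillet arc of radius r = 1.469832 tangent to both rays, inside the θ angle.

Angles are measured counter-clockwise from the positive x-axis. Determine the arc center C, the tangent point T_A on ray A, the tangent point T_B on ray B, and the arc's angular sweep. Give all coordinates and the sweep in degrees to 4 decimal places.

bisector direction at 165.1680° = (-0.966681,0.255985)
center distance |VC| = r/sin(θ/2) = 1.469832/sin(33.9201°) = 2.633940
C = V + |VC|·bis = (-9.1349,-4.1635)
T_A = V + ((C−V)·d_A)·d_A = V + 2.1857·d_A = (-8.0298,-3.1944)
T_B = V + ((C−V)·d_B)·d_B = V + 2.1857·d_B = (-8.6542,-5.5525)
sweep = 180° − θ = 112.1599°

center=(-9.1349,-4.1635) T_A=(-8.0298,-3.1944) T_B=(-8.6542,-5.5525) sweep=112.1599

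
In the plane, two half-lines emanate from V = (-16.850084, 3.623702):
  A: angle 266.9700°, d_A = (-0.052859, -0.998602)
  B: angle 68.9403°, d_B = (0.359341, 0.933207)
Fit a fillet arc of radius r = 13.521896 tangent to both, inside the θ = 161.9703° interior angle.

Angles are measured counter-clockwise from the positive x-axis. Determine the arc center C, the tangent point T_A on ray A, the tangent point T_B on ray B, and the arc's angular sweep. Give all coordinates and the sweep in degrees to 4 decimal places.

center=(-3.4605,0.7667) T_A=(-16.9635,1.4815) T_B=(-16.0792,5.6257) sweep=18.0297

bisector direction at 347.9552° = (0.977985,-0.208677)
center distance |VC| = r/sin(θ/2) = 13.521896/sin(80.9852°) = 13.691011
C = V + |VC|·bis = (-3.4605,0.7667)
T_A = V + ((C−V)·d_A)·d_A = V + 2.1453·d_A = (-16.9635,1.4815)
T_B = V + ((C−V)·d_B)·d_B = V + 2.1453·d_B = (-16.0792,5.6257)
sweep = 180° − θ = 18.0297°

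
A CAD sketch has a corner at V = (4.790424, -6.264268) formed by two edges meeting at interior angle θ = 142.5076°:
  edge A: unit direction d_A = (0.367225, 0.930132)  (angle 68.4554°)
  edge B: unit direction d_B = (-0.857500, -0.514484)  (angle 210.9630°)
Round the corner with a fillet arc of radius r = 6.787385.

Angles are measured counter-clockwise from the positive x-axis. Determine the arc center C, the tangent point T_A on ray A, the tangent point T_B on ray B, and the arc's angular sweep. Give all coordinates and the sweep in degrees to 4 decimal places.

center=(-0.6768,-1.6292) T_A=(5.6363,-4.1217) T_B=(2.8152,-7.4494) sweep=37.4924

bisector direction at 139.7092° = (-0.762772,0.646667)
center distance |VC| = r/sin(θ/2) = 6.787385/sin(71.2538°) = 7.167617
C = V + |VC|·bis = (-0.6768,-1.6292)
T_A = V + ((C−V)·d_A)·d_A = V + 2.3035·d_A = (5.6363,-4.1217)
T_B = V + ((C−V)·d_B)·d_B = V + 2.3035·d_B = (2.8152,-7.4494)
sweep = 180° − θ = 37.4924°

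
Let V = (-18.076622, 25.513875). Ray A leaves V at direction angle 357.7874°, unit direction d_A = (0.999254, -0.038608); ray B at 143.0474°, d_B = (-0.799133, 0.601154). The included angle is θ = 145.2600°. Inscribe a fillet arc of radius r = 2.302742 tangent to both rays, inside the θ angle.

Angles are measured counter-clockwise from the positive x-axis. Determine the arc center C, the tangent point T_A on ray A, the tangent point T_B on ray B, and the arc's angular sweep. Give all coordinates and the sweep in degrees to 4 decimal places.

bisector direction at 70.4174° = (0.335165,0.942159)
center distance |VC| = r/sin(θ/2) = 2.302742/sin(72.6300°) = 2.412772
C = V + |VC|·bis = (-17.2679,27.7871)
T_A = V + ((C−V)·d_A)·d_A = V + 0.7203·d_A = (-17.3568,25.4861)
T_B = V + ((C−V)·d_B)·d_B = V + 0.7203·d_B = (-18.6522,25.9469)
sweep = 180° − θ = 34.7400°

center=(-17.2679,27.7871) T_A=(-17.3568,25.4861) T_B=(-18.6522,25.9469) sweep=34.7400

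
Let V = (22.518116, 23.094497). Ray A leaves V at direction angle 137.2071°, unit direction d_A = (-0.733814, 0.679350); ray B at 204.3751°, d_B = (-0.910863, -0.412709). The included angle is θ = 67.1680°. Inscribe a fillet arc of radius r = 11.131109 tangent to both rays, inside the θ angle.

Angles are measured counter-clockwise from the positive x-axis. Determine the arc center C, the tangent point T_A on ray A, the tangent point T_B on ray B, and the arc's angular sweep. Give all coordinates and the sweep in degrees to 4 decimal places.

bisector direction at 170.7911° = (-0.987111,0.160035)
center distance |VC| = r/sin(θ/2) = 11.131109/sin(33.5840°) = 20.122804
C = V + |VC|·bis = (2.6547,26.3148)
T_A = V + ((C−V)·d_A)·d_A = V + 16.7638·d_A = (10.2166,34.4830)
T_B = V + ((C−V)·d_B)·d_B = V + 16.7638·d_B = (7.2486,16.1759)
sweep = 180° − θ = 112.8320°

center=(2.6547,26.3148) T_A=(10.2166,34.4830) T_B=(7.2486,16.1759) sweep=112.8320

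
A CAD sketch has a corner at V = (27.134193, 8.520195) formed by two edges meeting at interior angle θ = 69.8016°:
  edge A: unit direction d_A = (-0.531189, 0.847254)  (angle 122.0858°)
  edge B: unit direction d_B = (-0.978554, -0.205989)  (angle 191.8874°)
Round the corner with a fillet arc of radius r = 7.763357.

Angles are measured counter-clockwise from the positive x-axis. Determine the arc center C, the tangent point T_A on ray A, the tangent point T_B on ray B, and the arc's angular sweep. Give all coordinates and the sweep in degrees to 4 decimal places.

center=(14.6455,13.8248) T_A=(21.2230,17.9486) T_B=(16.2447,6.2279) sweep=110.1984

bisector direction at 156.9866° = (-0.920413,0.390946)
center distance |VC| = r/sin(θ/2) = 7.763357/sin(34.9008°) = 13.568571
C = V + |VC|·bis = (14.6455,13.8248)
T_A = V + ((C−V)·d_A)·d_A = V + 11.1282·d_A = (21.2230,17.9486)
T_B = V + ((C−V)·d_B)·d_B = V + 11.1282·d_B = (16.2447,6.2279)
sweep = 180° − θ = 110.1984°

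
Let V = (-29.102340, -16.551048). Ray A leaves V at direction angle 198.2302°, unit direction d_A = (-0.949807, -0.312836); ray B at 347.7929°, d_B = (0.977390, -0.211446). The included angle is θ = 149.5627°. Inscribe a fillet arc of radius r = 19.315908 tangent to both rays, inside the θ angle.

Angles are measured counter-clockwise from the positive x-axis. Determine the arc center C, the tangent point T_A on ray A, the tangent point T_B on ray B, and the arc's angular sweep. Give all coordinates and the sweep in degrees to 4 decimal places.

center=(-28.0507,-36.5413) T_A=(-34.0934,-18.1949) T_B=(-23.9664,-17.6621) sweep=30.4373

bisector direction at 273.0116° = (0.052537,-0.998619)
center distance |VC| = r/sin(θ/2) = 19.315908/sin(74.7814°) = 20.017914
C = V + |VC|·bis = (-28.0507,-36.5413)
T_A = V + ((C−V)·d_A)·d_A = V + 5.2548·d_A = (-34.0934,-18.1949)
T_B = V + ((C−V)·d_B)·d_B = V + 5.2548·d_B = (-23.9664,-17.6621)
sweep = 180° − θ = 30.4373°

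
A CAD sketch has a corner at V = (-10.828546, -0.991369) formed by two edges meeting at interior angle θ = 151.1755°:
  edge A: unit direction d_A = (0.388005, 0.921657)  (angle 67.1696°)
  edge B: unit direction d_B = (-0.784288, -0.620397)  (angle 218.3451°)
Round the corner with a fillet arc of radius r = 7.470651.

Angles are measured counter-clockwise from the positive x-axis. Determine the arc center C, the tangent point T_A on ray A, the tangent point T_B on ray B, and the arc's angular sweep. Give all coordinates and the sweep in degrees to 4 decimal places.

bisector direction at 142.7574° = (-0.796080,0.605192)
center distance |VC| = r/sin(θ/2) = 7.470651/sin(75.5877°) = 7.713392
C = V + |VC|·bis = (-16.9690,3.6767)
T_A = V + ((C−V)·d_A)·d_A = V + 1.9198·d_A = (-10.0836,0.7781)
T_B = V + ((C−V)·d_B)·d_B = V + 1.9198·d_B = (-12.3343,-2.1824)
sweep = 180° − θ = 28.8245°

center=(-16.9690,3.6767) T_A=(-10.0836,0.7781) T_B=(-12.3343,-2.1824) sweep=28.8245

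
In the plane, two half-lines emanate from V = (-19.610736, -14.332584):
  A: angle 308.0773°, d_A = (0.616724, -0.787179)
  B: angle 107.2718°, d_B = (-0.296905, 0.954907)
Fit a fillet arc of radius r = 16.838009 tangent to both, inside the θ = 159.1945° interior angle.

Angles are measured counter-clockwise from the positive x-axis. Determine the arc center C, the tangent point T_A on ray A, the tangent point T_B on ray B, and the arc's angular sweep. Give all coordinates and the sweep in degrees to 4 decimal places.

bisector direction at 27.6746° = (0.885600,0.464449)
center distance |VC| = r/sin(θ/2) = 16.838009/sin(79.5973°) = 17.119404
C = V + |VC|·bis = (-4.4498,-6.3815)
T_A = V + ((C−V)·d_A)·d_A = V + 3.0912·d_A = (-17.7043,-16.7659)
T_B = V + ((C−V)·d_B)·d_B = V + 3.0912·d_B = (-20.5285,-11.3808)
sweep = 180° − θ = 20.8055°

center=(-4.4498,-6.3815) T_A=(-17.7043,-16.7659) T_B=(-20.5285,-11.3808) sweep=20.8055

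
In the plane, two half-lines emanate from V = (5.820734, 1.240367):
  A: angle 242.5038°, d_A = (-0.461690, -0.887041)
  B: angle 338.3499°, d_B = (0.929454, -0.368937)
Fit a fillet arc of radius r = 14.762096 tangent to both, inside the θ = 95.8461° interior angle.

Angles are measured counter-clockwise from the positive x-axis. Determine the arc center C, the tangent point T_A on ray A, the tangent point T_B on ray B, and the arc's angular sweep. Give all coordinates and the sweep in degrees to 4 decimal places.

bisector direction at 290.4269° = (0.349011,-0.937119)
center distance |VC| = r/sin(θ/2) = 14.762096/sin(47.9231°) = 19.888428
C = V + |VC|·bis = (12.7620,-17.3974)
T_A = V + ((C−V)·d_A)·d_A = V + 13.3278·d_A = (-0.3326,-10.5819)
T_B = V + ((C−V)·d_B)·d_B = V + 13.3278·d_B = (18.2083,-3.6768)
sweep = 180° − θ = 84.1539°

center=(12.7620,-17.3974) T_A=(-0.3326,-10.5819) T_B=(18.2083,-3.6768) sweep=84.1539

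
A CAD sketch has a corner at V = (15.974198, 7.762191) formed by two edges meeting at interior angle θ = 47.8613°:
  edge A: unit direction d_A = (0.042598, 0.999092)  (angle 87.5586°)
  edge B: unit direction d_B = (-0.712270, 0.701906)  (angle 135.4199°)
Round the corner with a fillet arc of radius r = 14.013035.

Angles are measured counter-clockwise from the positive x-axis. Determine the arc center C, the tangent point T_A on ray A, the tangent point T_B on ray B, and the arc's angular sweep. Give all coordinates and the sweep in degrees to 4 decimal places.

bisector direction at 111.4892° = (-0.366327,0.930486)
center distance |VC| = r/sin(θ/2) = 14.013035/sin(23.9306°) = 34.546296
C = V + |VC|·bis = (3.3190,39.9070)
T_A = V + ((C−V)·d_A)·d_A = V + 31.5766·d_A = (17.3193,39.3101)
T_B = V + ((C−V)·d_B)·d_B = V + 31.5766·d_B = (-6.5169,29.9260)
sweep = 180° − θ = 132.1387°

center=(3.3190,39.9070) T_A=(17.3193,39.3101) T_B=(-6.5169,29.9260) sweep=132.1387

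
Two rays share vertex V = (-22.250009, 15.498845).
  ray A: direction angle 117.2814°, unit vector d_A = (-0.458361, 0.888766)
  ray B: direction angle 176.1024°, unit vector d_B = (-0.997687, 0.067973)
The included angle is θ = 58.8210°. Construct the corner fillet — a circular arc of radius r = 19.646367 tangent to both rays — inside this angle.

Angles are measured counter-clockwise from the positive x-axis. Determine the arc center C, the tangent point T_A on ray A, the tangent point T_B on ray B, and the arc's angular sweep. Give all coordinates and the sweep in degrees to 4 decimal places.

center=(-55.6857,37.4688) T_A=(-38.2247,46.4739) T_B=(-57.0212,17.8678) sweep=121.1790

bisector direction at 146.6919° = (-0.835730,0.549141)
center distance |VC| = r/sin(θ/2) = 19.646367/sin(29.4105°) = 40.007801
C = V + |VC|·bis = (-55.6857,37.4688)
T_A = V + ((C−V)·d_A)·d_A = V + 34.8517·d_A = (-38.2247,46.4739)
T_B = V + ((C−V)·d_B)·d_B = V + 34.8517·d_B = (-57.0212,17.8678)
sweep = 180° − θ = 121.1790°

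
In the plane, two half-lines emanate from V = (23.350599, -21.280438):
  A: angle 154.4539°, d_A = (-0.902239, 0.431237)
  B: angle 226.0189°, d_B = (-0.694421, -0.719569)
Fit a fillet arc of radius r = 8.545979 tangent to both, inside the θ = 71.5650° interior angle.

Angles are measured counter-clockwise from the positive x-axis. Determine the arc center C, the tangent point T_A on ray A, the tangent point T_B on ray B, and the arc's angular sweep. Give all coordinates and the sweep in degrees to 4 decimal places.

bisector direction at 190.2364° = (-0.984083,-0.177710)
center distance |VC| = r/sin(θ/2) = 8.545979/sin(35.7825°) = 14.615758
C = V + |VC|·bis = (8.9675,-23.8778)
T_A = V + ((C−V)·d_A)·d_A = V + 11.8569·d_A = (12.6528,-16.1673)
T_B = V + ((C−V)·d_B)·d_B = V + 11.8569·d_B = (15.1169,-29.8123)
sweep = 180° − θ = 108.4350°

center=(8.9675,-23.8778) T_A=(12.6528,-16.1673) T_B=(15.1169,-29.8123) sweep=108.4350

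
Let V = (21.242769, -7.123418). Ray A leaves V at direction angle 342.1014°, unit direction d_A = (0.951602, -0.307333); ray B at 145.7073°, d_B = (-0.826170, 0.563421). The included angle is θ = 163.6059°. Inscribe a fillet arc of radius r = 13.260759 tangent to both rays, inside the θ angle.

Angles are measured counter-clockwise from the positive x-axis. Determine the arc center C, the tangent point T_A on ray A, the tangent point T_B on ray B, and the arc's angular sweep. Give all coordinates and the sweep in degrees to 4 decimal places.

center=(27.1360,4.9085) T_A=(23.0605,-7.7105) T_B=(19.6646,-6.0472) sweep=16.3941

bisector direction at 63.9044° = (0.439871,0.898061)
center distance |VC| = r/sin(θ/2) = 13.260759/sin(81.8029°) = 13.397635
C = V + |VC|·bis = (27.1360,4.9085)
T_A = V + ((C−V)·d_A)·d_A = V + 1.9102·d_A = (23.0605,-7.7105)
T_B = V + ((C−V)·d_B)·d_B = V + 1.9102·d_B = (19.6646,-6.0472)
sweep = 180° − θ = 16.3941°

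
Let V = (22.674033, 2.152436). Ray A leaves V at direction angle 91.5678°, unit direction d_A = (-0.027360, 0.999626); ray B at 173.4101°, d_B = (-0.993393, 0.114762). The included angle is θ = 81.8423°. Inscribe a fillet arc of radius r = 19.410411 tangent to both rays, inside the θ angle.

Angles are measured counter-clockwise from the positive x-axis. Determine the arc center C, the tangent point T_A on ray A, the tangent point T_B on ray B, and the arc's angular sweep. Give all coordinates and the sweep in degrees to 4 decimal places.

bisector direction at 132.4889° = (-0.675448,0.737408)
center distance |VC| = r/sin(θ/2) = 19.410411/sin(40.9211°) = 29.633320
C = V + |VC|·bis = (2.6583,24.0043)
T_A = V + ((C−V)·d_A)·d_A = V + 22.3913·d_A = (22.0614,24.5353)
T_B = V + ((C−V)·d_B)·d_B = V + 22.3913·d_B = (0.4307,4.7221)
sweep = 180° − θ = 98.1577°

center=(2.6583,24.0043) T_A=(22.0614,24.5353) T_B=(0.4307,4.7221) sweep=98.1577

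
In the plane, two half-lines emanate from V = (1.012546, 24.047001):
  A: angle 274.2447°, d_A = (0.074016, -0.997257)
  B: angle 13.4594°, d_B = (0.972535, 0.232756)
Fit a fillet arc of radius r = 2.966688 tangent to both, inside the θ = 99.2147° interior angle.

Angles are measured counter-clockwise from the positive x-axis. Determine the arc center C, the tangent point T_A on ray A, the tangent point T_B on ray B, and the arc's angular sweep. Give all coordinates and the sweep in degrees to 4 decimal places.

bisector direction at 323.8521° = (0.807497,-0.589872)
center distance |VC| = r/sin(θ/2) = 2.966688/sin(49.6073°) = 3.895226
C = V + |VC|·bis = (4.1579,21.7493)
T_A = V + ((C−V)·d_A)·d_A = V + 2.5242·d_A = (1.1994,21.5297)
T_B = V + ((C−V)·d_B)·d_B = V + 2.5242·d_B = (3.4674,24.6345)
sweep = 180° − θ = 80.7853°

center=(4.1579,21.7493) T_A=(1.1994,21.5297) T_B=(3.4674,24.6345) sweep=80.7853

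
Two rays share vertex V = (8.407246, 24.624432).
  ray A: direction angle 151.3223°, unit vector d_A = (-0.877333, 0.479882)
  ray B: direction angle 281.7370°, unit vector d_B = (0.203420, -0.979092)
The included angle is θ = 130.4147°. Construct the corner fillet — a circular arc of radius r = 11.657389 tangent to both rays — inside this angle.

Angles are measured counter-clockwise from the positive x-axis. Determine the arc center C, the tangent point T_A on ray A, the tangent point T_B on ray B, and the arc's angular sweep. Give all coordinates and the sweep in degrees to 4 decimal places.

center=(-1.9111,16.9810) T_A=(3.6831,27.2084) T_B=(9.5026,19.3524) sweep=49.5853

bisector direction at 216.5297° = (-0.803549,-0.595239)
center distance |VC| = r/sin(θ/2) = 11.657389/sin(65.2074°) = 12.840920
C = V + |VC|·bis = (-1.9111,16.9810)
T_A = V + ((C−V)·d_A)·d_A = V + 5.3847·d_A = (3.6831,27.2084)
T_B = V + ((C−V)·d_B)·d_B = V + 5.3847·d_B = (9.5026,19.3524)
sweep = 180° − θ = 49.5853°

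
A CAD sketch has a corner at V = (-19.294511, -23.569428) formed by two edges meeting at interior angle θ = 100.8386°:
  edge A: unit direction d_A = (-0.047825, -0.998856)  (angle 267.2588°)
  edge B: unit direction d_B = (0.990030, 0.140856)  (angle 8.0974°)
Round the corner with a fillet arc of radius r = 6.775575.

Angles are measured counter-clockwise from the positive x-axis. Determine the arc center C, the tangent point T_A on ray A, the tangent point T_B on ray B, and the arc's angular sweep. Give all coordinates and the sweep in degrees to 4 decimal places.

center=(-12.7946,-29.4885) T_A=(-19.5624,-29.1644) T_B=(-13.7490,-22.7804) sweep=79.1614

bisector direction at 317.6781° = (0.739374,-0.673295)
center distance |VC| = r/sin(θ/2) = 6.775575/sin(50.4193°) = 8.791137
C = V + |VC|·bis = (-12.7946,-29.4885)
T_A = V + ((C−V)·d_A)·d_A = V + 5.6014·d_A = (-19.5624,-29.1644)
T_B = V + ((C−V)·d_B)·d_B = V + 5.6014·d_B = (-13.7490,-22.7804)
sweep = 180° − θ = 79.1614°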